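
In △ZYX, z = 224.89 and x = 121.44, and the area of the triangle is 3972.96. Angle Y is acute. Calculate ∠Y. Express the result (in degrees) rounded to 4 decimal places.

From area = ½·x·z·sin Y, we get sin Y = 2·area/(x·z) ≈ 0.29095.
Taking the acute solution, ∠Y ≈ 16.91°.

16.9146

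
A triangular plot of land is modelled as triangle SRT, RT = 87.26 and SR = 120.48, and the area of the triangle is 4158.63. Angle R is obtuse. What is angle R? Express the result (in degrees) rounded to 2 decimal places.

127.71

From area = ½·SR·RT·sin R, we get sin R = 2·area/(SR·RT) ≈ 0.79113.
Taking the obtuse solution, ∠R ≈ 127.71°.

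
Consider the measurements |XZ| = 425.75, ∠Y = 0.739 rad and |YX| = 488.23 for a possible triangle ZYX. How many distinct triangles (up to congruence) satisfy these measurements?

2

|YX|·sin Y = 488.23·sin(0.739 rad) ≈ 328.8.
Since |YX| sin Y < |XZ| < |YX| (328.8 < 425.75 < 488.23), two triangles exist.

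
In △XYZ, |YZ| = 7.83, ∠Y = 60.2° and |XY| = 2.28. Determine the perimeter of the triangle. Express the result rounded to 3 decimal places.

17.093

By the law of cosines, |ZX|² = |XY|² + |YZ|² − 2·|XY|·|YZ|·cos Y = 48.763, so |ZX| ≈ 6.983.
Semiperimeter s = (7.83+6.983+2.28)/2 = 8.5465.
Perimeter = 7.83 + 6.983 + 2.28 = 17.093.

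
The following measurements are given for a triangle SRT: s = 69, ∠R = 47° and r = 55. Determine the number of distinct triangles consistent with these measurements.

s·sin R = 69·sin(47°) ≈ 50.46.
Since s sin R < r < s (50.46 < 55 < 69), two triangles exist.

2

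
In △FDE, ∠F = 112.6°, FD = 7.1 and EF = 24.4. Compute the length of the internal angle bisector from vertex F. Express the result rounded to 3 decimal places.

t_F ≈ 6.103

By the law of cosines, DE² = EF² + FD² − 2·EF·FD·cos F = 778.92, so DE ≈ 27.909.
The bisector from F has length 2·EF·FD·cos(∠F/2)/(EF+FD) ≈ 6.1029.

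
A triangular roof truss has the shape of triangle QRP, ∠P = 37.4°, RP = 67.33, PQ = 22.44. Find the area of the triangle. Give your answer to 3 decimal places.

Area = ½·RP·PQ·sin P ≈ 458.84.

458.838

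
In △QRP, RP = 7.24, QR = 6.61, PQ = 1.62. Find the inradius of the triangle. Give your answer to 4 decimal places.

Semiperimeter s = (7.24 + 1.62 + 6.61)/2 = 7.735.
Heron's formula: area = √(7.735·0.495·6.115·1.125) ≈ 5.1322.
Inradius = area/s = 5.1322/7.735 ≈ 0.66351.

r ≈ 0.6635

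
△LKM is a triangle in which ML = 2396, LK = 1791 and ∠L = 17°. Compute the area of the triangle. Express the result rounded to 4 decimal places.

627317.9923

Area = ½·ML·LK·sin L ≈ 6.2732e+05.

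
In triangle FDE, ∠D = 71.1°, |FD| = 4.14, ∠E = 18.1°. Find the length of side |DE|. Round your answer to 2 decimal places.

The third angle is ∠F = 180° − ∠D − ∠E = 90.80°.
Law of sines: |DE| = |FD|·sin F/sin E ≈ 13.324.

13.32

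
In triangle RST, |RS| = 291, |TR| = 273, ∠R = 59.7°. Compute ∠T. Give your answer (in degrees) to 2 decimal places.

63.33

By the law of cosines, |ST|² = |TR|² + |RS|² − 2·|TR|·|RS|·cos R = 79048, so |ST| ≈ 281.15.
Law of cosines again: cos T = (|ST|² + |TR|² − |RS|²)/(2·|ST|·|TR|) ≈ 0.44880, so ∠T ≈ 63.33°.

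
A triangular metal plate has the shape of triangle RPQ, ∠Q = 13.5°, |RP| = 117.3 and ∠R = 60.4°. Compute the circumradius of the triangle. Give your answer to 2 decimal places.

251.24

The third angle is ∠P = 180° − ∠Q − ∠R = 106.10°.
Law of sines: |PQ| = |RP|·sin R/sin Q ≈ 436.9.
Law of sines: |QR| = |RP|·sin P/sin Q ≈ 482.77.
Circumradius = |RP|/(2 sin Q) ≈ 251.24.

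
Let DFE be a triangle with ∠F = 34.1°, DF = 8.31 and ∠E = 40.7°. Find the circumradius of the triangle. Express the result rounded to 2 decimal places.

The third angle is ∠D = 180° − ∠F − ∠E = 105.20°.
Law of sines: FE = DF·sin D/sin E ≈ 12.298.
Law of sines: ED = DF·sin F/sin E ≈ 7.1445.
Circumradius = DF/(2 sin E) ≈ 6.3717.

6.37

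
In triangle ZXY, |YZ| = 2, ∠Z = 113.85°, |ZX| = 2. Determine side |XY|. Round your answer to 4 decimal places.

3.3518

By the law of cosines, |XY|² = |YZ|² + |ZX|² − 2·|YZ|·|ZX|·cos Z = 11.235, so |XY| ≈ 3.3518.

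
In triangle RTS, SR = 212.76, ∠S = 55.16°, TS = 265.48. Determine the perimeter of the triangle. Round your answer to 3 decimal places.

By the law of cosines, RT² = TS² + SR² − 2·TS·SR·cos S = 51210, so RT ≈ 226.3.
Semiperimeter s = (265.48+212.76+226.3)/2 = 352.27.
Perimeter = 265.48 + 212.76 + 226.3 = 704.54.

perimeter ≈ 704.536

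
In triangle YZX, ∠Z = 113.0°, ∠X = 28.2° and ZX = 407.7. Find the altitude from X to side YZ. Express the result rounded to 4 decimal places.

The third angle is ∠Y = 180° − ∠Z − ∠X = 38.80°.
Law of sines: XY = ZX·sin Z/sin Y ≈ 598.93.
Law of sines: YZ = ZX·sin X/sin Y ≈ 307.47.
Area = ½·ZX·XY·sin X ≈ 57694.
The altitude from X has length 2·area/YZ ≈ 375.29.

375.2898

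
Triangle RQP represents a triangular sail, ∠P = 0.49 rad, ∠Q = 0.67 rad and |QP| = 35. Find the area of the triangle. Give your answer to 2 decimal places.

The third angle is ∠R = π − ∠Q − ∠P = 1.982 rad.
Law of sines: |PR| = |QP|·sin Q/sin R ≈ 23.707.
Law of sines: |RQ| = |QP|·sin P/sin R ≈ 17.967.
Area = ½·|QP|·|PR|·sin P ≈ 195.25.

area ≈ 195.25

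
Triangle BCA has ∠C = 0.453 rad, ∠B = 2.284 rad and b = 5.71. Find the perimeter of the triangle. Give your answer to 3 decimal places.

The third angle is ∠A = π − ∠B − ∠C = 0.405 rad.
Law of sines: c = b·sin C/sin B ≈ 3.3045.
Law of sines: a = b·sin A/sin B ≈ 2.9721.
Semiperimeter s = (5.71+3.3045+2.9721)/2 = 5.9933.
Perimeter = 5.71 + 3.3045 + 2.9721 = 11.987.

11.987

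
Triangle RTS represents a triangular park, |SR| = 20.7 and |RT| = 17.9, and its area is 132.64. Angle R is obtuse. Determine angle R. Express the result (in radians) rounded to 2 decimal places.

From area = ½·|SR|·|RT|·sin R, we get sin R = 2·area/(|SR|·|RT|) ≈ 0.71595.
Taking the obtuse solution, ∠R ≈ 2.3436 rad.

∠R ≈ 2.34 rad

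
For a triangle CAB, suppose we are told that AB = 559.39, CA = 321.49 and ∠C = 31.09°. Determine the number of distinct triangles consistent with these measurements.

CA·sin C = 321.49·sin(31.09°) ≈ 166.
Since AB ≥ CA, exactly one triangle exists.

1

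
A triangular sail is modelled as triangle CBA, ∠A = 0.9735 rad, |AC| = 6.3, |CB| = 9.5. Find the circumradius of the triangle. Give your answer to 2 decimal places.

Law of sines: sin B = |AC|·sin A/|CB| ≈ 0.54834.
Since |CB| ≥ |AC|, only the acute value applies: ∠B ≈ 0.5804 rad.
Then ∠C = π − ∠A − ∠B ≈ 1.5877 rad.
Law of sines gives |BA| = |CB|·sin C/sin A ≈ 11.488.
Circumradius = |CB|/(2 sin A) ≈ 5.7446.

R ≈ 5.74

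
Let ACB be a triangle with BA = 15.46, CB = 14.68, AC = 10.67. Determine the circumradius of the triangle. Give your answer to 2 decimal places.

8.07

By the law of cosines, cos A = (BA² + AC² − CB²) / (2·BA·AC) ≈ 0.41634, so ∠A ≈ 65.40°.
Circumradius = CB/(2 sin A) ≈ 8.073.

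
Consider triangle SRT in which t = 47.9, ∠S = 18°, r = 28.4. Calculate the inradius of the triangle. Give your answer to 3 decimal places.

By the law of cosines, s² = r² + t² − 2·r·t·cos S = 513.41, so s ≈ 22.659.
Area = ½·r·t·sin S ≈ 210.19.
Semiperimeter p = (22.659+28.4+47.9)/2 = 49.479.
Inradius = area/p = 210.19/49.479 ≈ 4.248.

4.248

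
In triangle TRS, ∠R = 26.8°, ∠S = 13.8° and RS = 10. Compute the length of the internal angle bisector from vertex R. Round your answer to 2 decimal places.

t_R ≈ 5.22

The third angle is ∠T = 180° − ∠R − ∠S = 139.40°.
Law of sines: ST = RS·sin R/sin T ≈ 6.9283.
Law of sines: TR = RS·sin S/sin T ≈ 3.6654.
The bisector from R has length 2·TR·RS·cos(∠R/2)/(TR+RS) ≈ 5.2184.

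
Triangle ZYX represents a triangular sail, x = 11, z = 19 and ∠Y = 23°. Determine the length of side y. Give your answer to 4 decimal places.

By the law of cosines, y² = x² + z² − 2·x·z·cos Y = 97.229, so y ≈ 9.8605.

9.8605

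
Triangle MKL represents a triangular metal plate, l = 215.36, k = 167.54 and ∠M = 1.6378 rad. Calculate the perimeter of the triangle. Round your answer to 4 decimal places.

664.4691

By the law of cosines, m² = k² + l² − 2·k·l·cos M = 79281, so m ≈ 281.57.
Semiperimeter s = (281.57+167.54+215.36)/2 = 332.23.
Perimeter = 281.57 + 167.54 + 215.36 = 664.47.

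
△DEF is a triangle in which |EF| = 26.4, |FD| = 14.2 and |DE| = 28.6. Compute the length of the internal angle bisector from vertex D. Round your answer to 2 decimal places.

t_D ≈ 15.86

By the law of cosines, cos D = (|FD|² + |DE|² − |EF|²) / (2·|FD|·|DE|) ≈ 0.39722, so ∠D ≈ 66.60°.
The bisector from D has length 2·|FD|·|DE|·cos(∠D/2)/(|FD|+|DE|) ≈ 15.862.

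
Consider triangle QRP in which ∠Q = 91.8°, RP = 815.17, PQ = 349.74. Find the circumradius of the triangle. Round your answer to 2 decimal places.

407.79

Law of sines: sin R = PQ·sin Q/RP ≈ 0.42883.
Since RP ≥ PQ, only the acute value applies: ∠R ≈ 25.39°.
Then ∠P = 180° − ∠Q − ∠R ≈ 62.81°.
Law of sines gives QR = RP·sin P/sin Q ≈ 725.43.
Circumradius = RP/(2 sin Q) ≈ 407.79.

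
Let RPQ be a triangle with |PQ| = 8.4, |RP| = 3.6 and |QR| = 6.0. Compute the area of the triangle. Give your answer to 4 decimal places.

Semiperimeter s = (8.4 + 6 + 3.6)/2 = 9.
Heron's formula: area = √(9·0.6·3·5.4) ≈ 9.3531.

area ≈ 9.3531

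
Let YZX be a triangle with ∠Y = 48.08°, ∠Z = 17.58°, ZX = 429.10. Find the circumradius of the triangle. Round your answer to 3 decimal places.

The third angle is ∠X = 180° − ∠Y − ∠Z = 114.34°.
Law of sines: XY = ZX·sin Z/sin Y ≈ 174.18.
Law of sines: YZ = ZX·sin X/sin Y ≈ 525.43.
Circumradius = ZX/(2 sin Y) ≈ 288.34.

288.343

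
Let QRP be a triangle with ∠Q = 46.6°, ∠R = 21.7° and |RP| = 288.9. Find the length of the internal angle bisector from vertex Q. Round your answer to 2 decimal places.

193.18

The third angle is ∠P = 180° − ∠Q − ∠R = 111.70°.
Law of sines: |PQ| = |RP|·sin R/sin Q ≈ 147.02.
Law of sines: |QR| = |RP|·sin P/sin Q ≈ 369.44.
The bisector from Q has length 2·|PQ|·|QR|·cos(∠Q/2)/(|PQ|+|QR|) ≈ 193.18.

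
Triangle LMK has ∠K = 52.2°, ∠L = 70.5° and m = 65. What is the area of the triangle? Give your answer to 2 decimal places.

The third angle is ∠M = 180° − ∠K − ∠L = 57.30°.
Law of sines: l = m·sin L/sin M ≈ 72.812.
Law of sines: k = m·sin K/sin M ≈ 61.033.
Area = ½·m·l·sin K ≈ 1869.8.

area ≈ 1869.80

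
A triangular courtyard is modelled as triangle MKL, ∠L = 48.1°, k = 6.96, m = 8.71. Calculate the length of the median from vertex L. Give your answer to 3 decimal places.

7.164

By the law of cosines, l² = m² + k² − 2·m·k·cos L = 43.336, so l ≈ 6.583.
Median from L: ½√(2·m² + 2·k² − l²) ≈ 7.1637.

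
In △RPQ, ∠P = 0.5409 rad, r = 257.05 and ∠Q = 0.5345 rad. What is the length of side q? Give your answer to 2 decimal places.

148.84

The third angle is ∠R = π − ∠P − ∠Q = 2.0662 rad.
Law of sines: q = r·sin Q/sin R ≈ 148.84.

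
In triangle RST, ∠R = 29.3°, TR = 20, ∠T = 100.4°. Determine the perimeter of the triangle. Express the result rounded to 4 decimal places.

The third angle is ∠S = 180° − ∠T − ∠R = 50.30°.
Law of sines: ST = TR·sin R/sin S ≈ 12.721.
Law of sines: RS = TR·sin T/sin S ≈ 25.567.
Semiperimeter s = (12.721+20+25.567)/2 = 29.144.
Perimeter = 12.721 + 20 + 25.567 = 58.288.

perimeter ≈ 58.2884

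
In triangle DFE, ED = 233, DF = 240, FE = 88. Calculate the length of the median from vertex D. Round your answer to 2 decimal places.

Median from D: ½√(2·ED² + 2·DF² − FE²) ≈ 232.4.

232.40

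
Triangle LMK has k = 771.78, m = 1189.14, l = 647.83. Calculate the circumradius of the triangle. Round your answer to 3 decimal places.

648.341

By the law of cosines, cos L = (m² + k² − l²) / (2·m·k) ≈ 0.86625, so ∠L ≈ 0.523 rad.
Circumradius = l/(2 sin L) ≈ 648.34.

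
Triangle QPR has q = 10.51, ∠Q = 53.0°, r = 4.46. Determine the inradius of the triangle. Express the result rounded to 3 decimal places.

Law of sines: sin R = r·sin Q/q ≈ 0.33891.
Since q ≥ r, only the acute value applies: ∠R ≈ 19.81°.
Then ∠P = 180° − ∠Q − ∠R ≈ 107.19°.
Law of sines gives p = q·sin P/sin Q ≈ 12.572.
Area = ½·q·r·sin P ≈ 22.39.
Semiperimeter s = (10.51+12.572+4.46)/2 = 13.771.
Inradius = area/s = 22.39/13.771 ≈ 1.6259.

1.626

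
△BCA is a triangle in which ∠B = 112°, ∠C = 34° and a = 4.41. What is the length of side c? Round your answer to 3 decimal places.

The third angle is ∠A = 180° − ∠B − ∠C = 34.00°.
Law of sines: c = a·sin C/sin A ≈ 4.41.

4.410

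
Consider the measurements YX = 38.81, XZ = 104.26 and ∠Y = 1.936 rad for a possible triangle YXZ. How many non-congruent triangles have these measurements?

1

YX·sin Y = 38.81·sin(1.936 rad) ≈ 36.25.
Since ∠Y is not acute, a triangle exists only if XZ > YX; here XZ > YX, so there is exactly one triangle.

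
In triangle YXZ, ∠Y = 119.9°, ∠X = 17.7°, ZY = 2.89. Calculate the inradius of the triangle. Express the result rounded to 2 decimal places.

r ≈ 0.92

The third angle is ∠Z = 180° − ∠Y − ∠X = 42.40°.
Law of sines: XZ = ZY·sin Y/sin X ≈ 8.2403.
Law of sines: YX = ZY·sin Z/sin X ≈ 6.4096.
Area = ½·ZY·XZ·sin Z ≈ 8.0291.
Semiperimeter s = (8.2403+2.89+6.4096)/2 = 8.77.
Inradius = area/s = 8.0291/8.77 ≈ 0.91552.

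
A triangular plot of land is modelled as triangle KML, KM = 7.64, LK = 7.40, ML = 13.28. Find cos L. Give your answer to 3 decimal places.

By the law of cosines, cos L = (ML² + LK² − KM²) / (2·ML·LK) ≈ 0.87893, so ∠L ≈ 28.49°.

0.879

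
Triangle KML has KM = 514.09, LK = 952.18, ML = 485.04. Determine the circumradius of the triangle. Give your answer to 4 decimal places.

824.2102

By the law of cosines, cos K = (LK² + KM² − ML²) / (2·LK·KM) ≈ 0.95573, so ∠K ≈ 17.11°.
Circumradius = ML/(2 sin K) ≈ 824.21.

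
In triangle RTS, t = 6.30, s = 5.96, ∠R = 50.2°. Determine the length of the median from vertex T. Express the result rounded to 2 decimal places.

4.63

By the law of cosines, r² = t² + s² − 2·t·s·cos R = 27.142, so r ≈ 5.2098.
Median from T: ½√(2·s² + 2·r² − t²) ≈ 4.627.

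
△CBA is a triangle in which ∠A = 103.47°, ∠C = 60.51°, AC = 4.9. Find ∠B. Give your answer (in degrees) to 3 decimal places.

∠B ≈ 16.020°

The third angle is ∠B = 180° − ∠A − ∠C = 16.02°.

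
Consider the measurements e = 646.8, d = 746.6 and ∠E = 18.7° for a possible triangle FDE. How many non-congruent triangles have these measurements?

d·sin E = 746.6·sin(18.7°) ≈ 239.4.
Since d sin E < e < d (239.4 < 646.8 < 746.6), two triangles exist.

2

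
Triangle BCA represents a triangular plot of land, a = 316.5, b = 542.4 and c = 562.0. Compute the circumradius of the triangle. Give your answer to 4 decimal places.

By the law of cosines, cos B = (c² + a² − b²) / (2·c·a) ≈ 0.34243, so ∠B ≈ 69.97°.
Circumradius = b/(2 sin B) ≈ 288.65.

288.6510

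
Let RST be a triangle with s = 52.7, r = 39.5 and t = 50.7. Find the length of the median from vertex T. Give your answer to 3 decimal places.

39.066

Median from T: ½√(2·r² + 2·s² − t²) ≈ 39.066.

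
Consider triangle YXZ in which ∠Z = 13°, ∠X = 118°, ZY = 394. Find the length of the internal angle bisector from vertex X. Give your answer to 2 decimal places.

79.66

The third angle is ∠Y = 180° − ∠X − ∠Z = 49.00°.
Law of sines: XZ = ZY·sin Y/sin X ≈ 336.78.
Law of sines: YX = ZY·sin Z/sin X ≈ 100.38.
The bisector from X has length 2·YX·XZ·cos(∠X/2)/(YX+XZ) ≈ 79.657.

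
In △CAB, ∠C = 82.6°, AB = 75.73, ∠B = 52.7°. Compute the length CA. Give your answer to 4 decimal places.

The third angle is ∠A = 180° − ∠B − ∠C = 44.70°.
Law of sines: CA = AB·sin B/sin C ≈ 60.747.

60.7472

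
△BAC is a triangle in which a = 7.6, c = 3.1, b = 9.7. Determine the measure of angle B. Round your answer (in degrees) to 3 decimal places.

∠B ≈ 124.546°

By the law of cosines, cos B = (a² + c² − b²) / (2·a·c) ≈ -0.56706, so ∠B ≈ 124.55°.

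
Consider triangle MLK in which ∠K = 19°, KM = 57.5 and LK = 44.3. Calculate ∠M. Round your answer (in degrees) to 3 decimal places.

By the law of cosines, ML² = LK² + KM² − 2·LK·KM·cos K = 451.8, so ML ≈ 21.255.
Law of cosines again: cos M = (KM² + ML² − LK²)/(2·KM·ML) ≈ 0.73456, so ∠M ≈ 42.73°.

∠M ≈ 42.730°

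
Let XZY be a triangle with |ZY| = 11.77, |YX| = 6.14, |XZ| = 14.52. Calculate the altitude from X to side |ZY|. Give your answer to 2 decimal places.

Semiperimeter s = (11.77 + 6.14 + 14.52)/2 = 16.215.
Heron's formula: area = √(16.215·4.445·10.075·1.695) ≈ 35.083.
The altitude from X has length 2·area/|ZY| ≈ 5.9615.

5.96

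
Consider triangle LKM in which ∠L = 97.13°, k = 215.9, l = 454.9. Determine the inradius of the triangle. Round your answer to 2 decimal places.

76.75

Law of sines: sin K = k·sin L/l ≈ 0.47094.
Since l ≥ k, only the acute value applies: ∠K ≈ 28.10°.
Then ∠M = 180° − ∠L − ∠K ≈ 54.77°.
Law of sines gives m = l·sin M/sin L ≈ 374.5.
Area = ½·l·k·sin M ≈ 40115.
Semiperimeter s = (454.9+215.9+374.5)/2 = 522.65.
Inradius = area/s = 40115/522.65 ≈ 76.752.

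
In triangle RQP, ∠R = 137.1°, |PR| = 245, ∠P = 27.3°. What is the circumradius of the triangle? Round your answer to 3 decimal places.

The third angle is ∠Q = 180° − ∠P − ∠R = 15.60°.
Law of sines: |QP| = |PR|·sin R/sin Q ≈ 620.17.
Law of sines: |RQ| = |PR|·sin P/sin Q ≈ 417.85.
Circumradius = |PR|/(2 sin Q) ≈ 455.53.

455.526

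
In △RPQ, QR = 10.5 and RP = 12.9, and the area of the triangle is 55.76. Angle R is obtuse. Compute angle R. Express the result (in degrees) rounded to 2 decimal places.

From area = ½·QR·RP·sin R, we get sin R = 2·area/(QR·RP) ≈ 0.82333.
Taking the obtuse solution, ∠R ≈ 124.58°.

124.58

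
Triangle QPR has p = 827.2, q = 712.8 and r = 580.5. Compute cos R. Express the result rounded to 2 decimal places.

By the law of cosines, cos R = (q² + p² − r²) / (2·q·p) ≈ 0.72534, so ∠R ≈ 0.759 rad.

0.73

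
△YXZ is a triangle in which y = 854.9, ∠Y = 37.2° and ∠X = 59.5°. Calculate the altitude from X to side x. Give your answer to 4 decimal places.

The third angle is ∠Z = 180° − ∠Y − ∠X = 83.30°.
Law of sines: x = y·sin X/sin Y ≈ 1218.3.
Law of sines: z = y·sin Z/sin Y ≈ 1404.3.
Area = ½·y·x·sin Z ≈ 5.1722e+05.
The altitude from X has length 2·area/x ≈ 849.06.

h_X ≈ 849.0616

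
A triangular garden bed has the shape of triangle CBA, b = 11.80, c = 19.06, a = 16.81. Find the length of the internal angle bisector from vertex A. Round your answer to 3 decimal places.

By the law of cosines, cos A = (c² + b² − a²) / (2·c·b) ≈ 0.48897, so ∠A ≈ 60.73°.
The bisector from A has length 2·c·b·cos(∠A/2)/(c+b) ≈ 12.577.

t_A ≈ 12.577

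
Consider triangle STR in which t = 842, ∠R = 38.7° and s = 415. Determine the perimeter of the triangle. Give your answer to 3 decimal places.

perimeter ≈ 1836.463

By the law of cosines, r² = s² + t² − 2·s·t·cos R = 3.3578e+05, so r ≈ 579.46.
Semiperimeter p = (415+842+579.46)/2 = 918.23.
Perimeter = 415 + 842 + 579.46 = 1836.5.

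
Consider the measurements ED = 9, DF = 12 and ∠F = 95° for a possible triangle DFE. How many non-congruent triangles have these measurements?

0

DF·sin F = 12·sin(95°) ≈ 11.95.
Since ∠F is not acute, a triangle exists only if ED > DF; here ED ≤ DF, so there is no triangle.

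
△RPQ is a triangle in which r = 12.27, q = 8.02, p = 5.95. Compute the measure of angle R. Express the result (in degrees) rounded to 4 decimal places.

∠R ≈ 122.1811°

By the law of cosines, cos R = (p² + q² − r²) / (2·p·q) ≈ -0.53260, so ∠R ≈ 122.18°.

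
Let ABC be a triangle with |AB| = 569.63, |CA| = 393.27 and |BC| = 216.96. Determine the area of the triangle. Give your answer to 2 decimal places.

area ≈ 29637.61

Semiperimeter s = (216.96 + 393.27 + 569.63)/2 = 589.93.
Heron's formula: area = √(589.93·372.97·196.66·20.3) ≈ 29638.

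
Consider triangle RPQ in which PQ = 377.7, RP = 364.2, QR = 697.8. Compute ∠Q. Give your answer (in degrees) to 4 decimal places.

∠Q ≈ 19.4814°

By the law of cosines, cos Q = (PQ² + QR² − RP²) / (2·PQ·QR) ≈ 0.94275, so ∠Q ≈ 19.48°.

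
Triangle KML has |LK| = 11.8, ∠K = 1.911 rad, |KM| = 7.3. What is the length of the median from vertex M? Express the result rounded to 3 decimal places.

m_M ≈ 10.809

By the law of cosines, |ML|² = |LK|² + |KM|² − 2·|LK|·|KM|·cos K = 250.02, so |ML| ≈ 15.812.
Median from M: ½√(2·|KM|² + 2·|ML|² − |LK|²) ≈ 10.809.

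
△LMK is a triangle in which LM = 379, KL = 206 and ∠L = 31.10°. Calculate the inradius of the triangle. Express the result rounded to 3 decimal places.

By the law of cosines, MK² = KL² + LM² − 2·KL·LM·cos L = 52373, so MK ≈ 228.85.
Area = ½·KL·LM·sin L ≈ 20164.
Semiperimeter s = (228.85+206+379)/2 = 406.93.
Inradius = area/s = 20164/406.93 ≈ 49.552.

49.552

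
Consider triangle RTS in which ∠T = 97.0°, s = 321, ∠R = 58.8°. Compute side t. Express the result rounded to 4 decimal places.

777.2369

The third angle is ∠S = 180° − ∠R − ∠T = 24.20°.
Law of sines: t = s·sin T/sin S ≈ 777.24.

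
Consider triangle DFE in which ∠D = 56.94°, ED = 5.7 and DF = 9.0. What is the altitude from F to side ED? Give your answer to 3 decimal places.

By the law of cosines, FE² = ED² + DF² − 2·ED·DF·cos D = 57.52, so FE ≈ 7.5842.
Area = ½·ED·DF·sin D ≈ 21.497.
The altitude from F has length 2·area/ED ≈ 7.5429.

h_F ≈ 7.543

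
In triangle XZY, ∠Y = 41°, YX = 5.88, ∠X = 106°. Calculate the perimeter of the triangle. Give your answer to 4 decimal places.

The third angle is ∠Z = 180° − ∠Y − ∠X = 33.00°.
Law of sines: ZY = YX·sin X/sin Z ≈ 10.378.
Law of sines: XZ = YX·sin Y/sin Z ≈ 7.0829.
Semiperimeter s = (10.378+5.88+7.0829)/2 = 11.67.
Perimeter = 10.378 + 5.88 + 7.0829 = 23.341.

perimeter ≈ 23.3408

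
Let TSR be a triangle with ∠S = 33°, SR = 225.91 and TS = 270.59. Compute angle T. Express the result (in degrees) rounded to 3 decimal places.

∠T ≈ 56.601°

By the law of cosines, RT² = TS² + SR² − 2·TS·SR·cos S = 21720, so RT ≈ 147.38.
Law of cosines again: cos T = (RT² + TS² − SR²)/(2·RT·TS) ≈ 0.55046, so ∠T ≈ 56.60°.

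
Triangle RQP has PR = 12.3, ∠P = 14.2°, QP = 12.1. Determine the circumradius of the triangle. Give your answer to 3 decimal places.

By the law of cosines, RQ² = QP² + PR² − 2·QP·PR·cos P = 9.1349, so RQ ≈ 3.0224.
Area = ½·QP·PR·sin P ≈ 18.255.
Circumradius = RQ/(2 sin P) ≈ 6.1604.

6.160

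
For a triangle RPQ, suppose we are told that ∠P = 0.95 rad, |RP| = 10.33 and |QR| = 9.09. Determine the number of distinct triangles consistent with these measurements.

|RP|·sin P = 10.33·sin(0.95 rad) ≈ 8.403.
Since |RP| sin P < |QR| < |RP| (8.403 < 9.09 < 10.33), two triangles exist.

2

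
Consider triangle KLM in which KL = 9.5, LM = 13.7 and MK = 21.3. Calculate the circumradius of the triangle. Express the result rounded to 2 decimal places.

R ≈ 14.44

By the law of cosines, cos K = (MK² + KL² − LM²) / (2·MK·KL) ≈ 0.88028, so ∠K ≈ 28.32°.
Circumradius = LM/(2 sin K) ≈ 14.438.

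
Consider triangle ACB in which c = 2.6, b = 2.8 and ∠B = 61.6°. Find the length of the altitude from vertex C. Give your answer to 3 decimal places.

Law of sines: sin C = c·sin B/b ≈ 0.81682.
Since b ≥ c, only the acute value applies: ∠C ≈ 54.77°.
Then ∠A = 180° − ∠B − ∠C ≈ 63.63°.
Law of sines gives a = b·sin A/sin B ≈ 2.8519.
Area = ½·b·c·sin A ≈ 3.2613.
The altitude from C has length 2·area/c ≈ 2.5087.

h_C ≈ 2.509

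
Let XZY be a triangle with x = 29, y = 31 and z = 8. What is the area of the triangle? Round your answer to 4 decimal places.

area ≈ 115.1521

Semiperimeter s = (29 + 8 + 31)/2 = 34.
Heron's formula: area = √(34·5·26·3) ≈ 115.15.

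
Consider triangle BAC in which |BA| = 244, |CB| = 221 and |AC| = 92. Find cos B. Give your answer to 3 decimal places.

0.926

By the law of cosines, cos B = (|CB|² + |BA|² − |AC|²) / (2·|CB|·|BA|) ≈ 0.92642, so ∠B ≈ 0.386 rad.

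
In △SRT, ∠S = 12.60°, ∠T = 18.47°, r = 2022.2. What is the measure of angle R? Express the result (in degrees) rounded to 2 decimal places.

The third angle is ∠R = 180° − ∠T − ∠S = 148.93°.

148.93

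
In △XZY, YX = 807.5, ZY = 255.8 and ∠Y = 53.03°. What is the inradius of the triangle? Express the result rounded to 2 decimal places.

By the law of cosines, XZ² = ZY² + YX² − 2·ZY·YX·cos Y = 4.6904e+05, so XZ ≈ 684.87.
Area = ½·ZY·YX·sin Y ≈ 82515.
Semiperimeter s = (255.8+807.5+684.87)/2 = 874.08.
Inradius = area/s = 82515/874.08 ≈ 94.402.

94.40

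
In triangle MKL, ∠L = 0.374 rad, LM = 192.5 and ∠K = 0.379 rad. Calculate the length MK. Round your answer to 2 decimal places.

The third angle is ∠M = π − ∠K − ∠L = 2.389 rad.
Law of sines: MK = LM·sin L/sin K ≈ 190.08.

190.08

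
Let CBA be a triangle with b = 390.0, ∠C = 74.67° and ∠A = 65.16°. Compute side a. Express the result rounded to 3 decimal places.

548.662

The third angle is ∠B = 180° − ∠A − ∠C = 40.17°.
Law of sines: a = b·sin A/sin B ≈ 548.66.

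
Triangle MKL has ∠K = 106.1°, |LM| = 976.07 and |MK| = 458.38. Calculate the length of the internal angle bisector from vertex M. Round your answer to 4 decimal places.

571.8974

Law of sines: sin L = |MK|·sin K/|LM| ≈ 0.45120.
Since |LM| ≥ |MK|, only the acute value applies: ∠L ≈ 26.82°.
Then ∠M = 180° − ∠K − ∠L ≈ 47.08°.
Law of sines gives |KL| = |LM|·sin M/sin K ≈ 743.95.
The bisector from M has length 2·|LM|·|MK|·cos(∠M/2)/(|LM|+|MK|) ≈ 571.9.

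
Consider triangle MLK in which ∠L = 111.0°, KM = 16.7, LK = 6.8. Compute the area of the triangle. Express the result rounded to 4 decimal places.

Law of sines: sin M = LK·sin L/KM ≈ 0.38014.
Since KM ≥ LK, only the acute value applies: ∠M ≈ 22.34°.
Then ∠K = 180° − ∠L − ∠M ≈ 46.66°.
Law of sines gives ML = KM·sin K/sin L ≈ 13.009.
Area = ½·KM·LK·sin K ≈ 41.294.

41.2941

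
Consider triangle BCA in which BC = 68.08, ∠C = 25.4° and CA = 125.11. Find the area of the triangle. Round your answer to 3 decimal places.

1826.725

Area = ½·BC·CA·sin C ≈ 1826.7.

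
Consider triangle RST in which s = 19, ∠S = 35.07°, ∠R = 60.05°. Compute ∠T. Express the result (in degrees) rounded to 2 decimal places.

∠T ≈ 84.88°

The third angle is ∠T = 180° − ∠R − ∠S = 84.88°.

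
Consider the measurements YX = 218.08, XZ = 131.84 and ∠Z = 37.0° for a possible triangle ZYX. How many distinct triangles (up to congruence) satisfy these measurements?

1

XZ·sin Z = 131.84·sin(37.0°) ≈ 79.34.
Since YX ≥ XZ, exactly one triangle exists.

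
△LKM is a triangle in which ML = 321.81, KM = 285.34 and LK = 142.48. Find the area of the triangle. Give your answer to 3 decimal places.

area ≈ 20322.404

Semiperimeter s = (285.34 + 321.81 + 142.48)/2 = 374.81.
Heron's formula: area = √(374.81·89.475·53.005·232.34) ≈ 20322.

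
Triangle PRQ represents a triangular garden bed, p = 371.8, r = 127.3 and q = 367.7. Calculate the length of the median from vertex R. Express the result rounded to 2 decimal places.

Median from R: ½√(2·q² + 2·p² − r²) ≈ 364.24.

m_R ≈ 364.24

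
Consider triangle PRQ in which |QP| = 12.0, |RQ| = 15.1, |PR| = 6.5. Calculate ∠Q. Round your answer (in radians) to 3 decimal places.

By the law of cosines, cos Q = (|RQ|² + |QP|² − |PR|²) / (2·|RQ|·|QP|) ≈ 0.90993, so ∠Q ≈ 0.428 rad.

∠Q ≈ 0.428 rad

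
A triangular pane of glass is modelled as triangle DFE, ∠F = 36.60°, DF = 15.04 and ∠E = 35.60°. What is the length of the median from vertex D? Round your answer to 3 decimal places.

m_D ≈ 8.970

The third angle is ∠D = 180° − ∠F − ∠E = 107.80°.
Law of sines: FE = DF·sin D/sin E ≈ 24.6.
Law of sines: ED = DF·sin F/sin E ≈ 15.404.
Median from D: ½√(2·ED² + 2·DF² − FE²) ≈ 8.9701.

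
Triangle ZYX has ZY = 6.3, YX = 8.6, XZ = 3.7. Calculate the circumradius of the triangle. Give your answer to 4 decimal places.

By the law of cosines, cos Z = (XZ² + ZY² − YX²) / (2·XZ·ZY) ≈ -0.44144, so ∠Z ≈ 116.20°.
Circumradius = YX/(2 sin Z) ≈ 4.7922.

R ≈ 4.7922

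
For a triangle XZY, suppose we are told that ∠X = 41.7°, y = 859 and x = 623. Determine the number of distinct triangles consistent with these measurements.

2

y·sin X = 859·sin(41.7°) ≈ 571.4.
Since y sin X < x < y (571.4 < 623 < 859), two triangles exist.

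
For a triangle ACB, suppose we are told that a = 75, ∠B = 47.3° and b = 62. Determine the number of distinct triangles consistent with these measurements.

2

a·sin B = 75·sin(47.3°) ≈ 55.12.
Since a sin B < b < a (55.12 < 62 < 75), two triangles exist.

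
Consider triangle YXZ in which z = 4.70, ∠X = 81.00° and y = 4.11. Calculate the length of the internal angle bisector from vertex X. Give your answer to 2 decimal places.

By the law of cosines, x² = z² + y² − 2·z·y·cos X = 32.938, so x ≈ 5.7392.
The bisector from X has length 2·z·y·cos(∠X/2)/(z+y) ≈ 3.3346.

t_X ≈ 3.33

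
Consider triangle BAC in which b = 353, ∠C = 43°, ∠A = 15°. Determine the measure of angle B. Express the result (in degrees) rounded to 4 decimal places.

The third angle is ∠B = 180° − ∠A − ∠C = 122.00°.

∠B ≈ 122.0000°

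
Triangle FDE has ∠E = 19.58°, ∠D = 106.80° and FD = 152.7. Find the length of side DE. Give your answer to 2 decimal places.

The third angle is ∠F = 180° − ∠D − ∠E = 53.62°.
Law of sines: DE = FD·sin F/sin E ≈ 366.85.

366.85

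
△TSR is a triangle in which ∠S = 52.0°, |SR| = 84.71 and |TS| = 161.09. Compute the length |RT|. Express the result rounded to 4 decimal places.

127.7624

By the law of cosines, |RT|² = |TS|² + |SR|² − 2·|TS|·|SR|·cos S = 16323, so |RT| ≈ 127.76.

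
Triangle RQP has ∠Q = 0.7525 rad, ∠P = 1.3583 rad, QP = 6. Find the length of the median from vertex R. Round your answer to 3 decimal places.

The third angle is ∠R = π − ∠Q − ∠P = 1.0308 rad.
Law of sines: PR = QP·sin Q/sin R ≈ 4.7811.
Law of sines: RQ = QP·sin P/sin R ≈ 6.8381.
Median from R: ½√(2·PR² + 2·RQ² − QP²) ≈ 5.0803.

m_R ≈ 5.080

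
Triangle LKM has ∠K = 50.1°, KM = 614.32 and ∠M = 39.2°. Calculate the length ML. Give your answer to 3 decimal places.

471.320

The third angle is ∠L = 180° − ∠K − ∠M = 90.70°.
Law of sines: ML = KM·sin K/sin L ≈ 471.32.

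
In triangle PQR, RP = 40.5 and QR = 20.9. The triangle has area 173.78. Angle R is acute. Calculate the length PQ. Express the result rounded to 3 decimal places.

23.097

From area = ½·QR·RP·sin R, we get sin R = 2·area/(QR·RP) ≈ 0.41061.
Taking the acute solution, ∠R ≈ 24.24°.
Law of cosines then gives PQ ≈ 23.097.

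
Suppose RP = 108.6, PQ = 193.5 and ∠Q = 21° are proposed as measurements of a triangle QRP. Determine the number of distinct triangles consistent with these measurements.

2

PQ·sin Q = 193.5·sin(21°) ≈ 69.34.
Since PQ sin Q < RP < PQ (69.34 < 108.6 < 193.5), two triangles exist.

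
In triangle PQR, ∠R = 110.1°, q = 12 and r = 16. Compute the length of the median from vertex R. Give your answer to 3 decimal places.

Law of sines: sin Q = q·sin R/r ≈ 0.70432.
Since r ≥ q, only the acute value applies: ∠Q ≈ 44.77°.
Then ∠P = 180° − ∠R − ∠Q ≈ 25.13°.
Law of sines gives p = r·sin P/sin R ≈ 7.2342.
Median from R: ½√(2·p² + 2·q² − r²) ≈ 5.8452.

m_R ≈ 5.845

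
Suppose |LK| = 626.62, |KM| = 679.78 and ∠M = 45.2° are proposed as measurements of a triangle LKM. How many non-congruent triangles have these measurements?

2

|KM|·sin M = 679.78·sin(45.2°) ≈ 482.4.
Since |KM| sin M < |LK| < |KM| (482.4 < 626.62 < 679.78), two triangles exist.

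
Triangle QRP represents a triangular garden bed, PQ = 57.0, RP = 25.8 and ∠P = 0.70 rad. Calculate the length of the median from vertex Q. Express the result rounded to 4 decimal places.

By the law of cosines, QR² = RP² + PQ² − 2·RP·PQ·cos P = 1665.1, so QR ≈ 40.805.
Median from Q: ½√(2·PQ² + 2·QR² − RP²) ≈ 47.861.

m_Q ≈ 47.8606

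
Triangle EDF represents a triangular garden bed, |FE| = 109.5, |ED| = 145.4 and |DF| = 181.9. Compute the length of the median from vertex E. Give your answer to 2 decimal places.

Median from E: ½√(2·|FE|² + 2·|ED|² − |DF|²) ≈ 91.07.

m_E ≈ 91.07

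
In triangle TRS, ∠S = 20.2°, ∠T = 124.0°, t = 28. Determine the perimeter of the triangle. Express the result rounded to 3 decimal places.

The third angle is ∠R = 180° − ∠S − ∠T = 35.80°.
Law of sines: r = t·sin R/sin T ≈ 19.756.
Law of sines: s = t·sin S/sin T ≈ 11.662.
Semiperimeter p = (28+19.756+11.662)/2 = 29.709.
Perimeter = 28 + 19.756 + 11.662 = 59.419.

59.419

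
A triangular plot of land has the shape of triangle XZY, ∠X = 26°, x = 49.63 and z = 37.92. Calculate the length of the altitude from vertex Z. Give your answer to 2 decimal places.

35.44

Law of sines: sin Z = z·sin X/x ≈ 0.33494.
Since x ≥ z, only the acute value applies: ∠Z ≈ 19.57°.
Then ∠Y = 180° − ∠X − ∠Z ≈ 134.43°.
Law of sines gives y = x·sin Y/sin X ≈ 80.846.
Area = ½·x·z·sin Y ≈ 671.95.
The altitude from Z has length 2·area/z ≈ 35.44.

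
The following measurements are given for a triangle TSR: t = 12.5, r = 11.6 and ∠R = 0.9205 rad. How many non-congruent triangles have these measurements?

t·sin R = 12.5·sin(0.9205 rad) ≈ 9.949.
Since t sin R < r < t (9.949 < 11.6 < 12.5), two triangles exist.

2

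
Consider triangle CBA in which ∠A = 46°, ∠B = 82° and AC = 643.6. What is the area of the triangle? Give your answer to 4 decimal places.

The third angle is ∠C = 180° − ∠B − ∠A = 52.00°.
Law of sines: BA = AC·sin C/sin B ≈ 512.15.
Law of sines: CB = AC·sin A/sin B ≈ 467.52.
Area = ½·AC·BA·sin A ≈ 1.1855e+05.

area ≈ 118553.8150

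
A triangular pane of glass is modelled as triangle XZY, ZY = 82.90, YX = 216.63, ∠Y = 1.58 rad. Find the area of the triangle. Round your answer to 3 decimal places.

area ≈ 8978.933

Area = ½·ZY·YX·sin Y ≈ 8978.9.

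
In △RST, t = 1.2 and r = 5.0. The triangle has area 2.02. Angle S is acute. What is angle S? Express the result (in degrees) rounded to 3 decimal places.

∠S ≈ 42.325°

From area = ½·t·r·sin S, we get sin S = 2·area/(t·r) ≈ 0.67333.
Taking the acute solution, ∠S ≈ 42.32°.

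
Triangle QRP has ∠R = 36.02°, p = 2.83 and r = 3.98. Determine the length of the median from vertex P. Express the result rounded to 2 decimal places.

4.83

Law of sines: sin P = p·sin R/r ≈ 0.41815.
Since r ≥ p, only the acute value applies: ∠P ≈ 24.72°.
Then ∠Q = 180° − ∠R − ∠P ≈ 119.26°.
Law of sines gives q = r·sin Q/sin R ≈ 5.9043.
Median from P: ½√(2·q² + 2·r² − p²) ≈ 4.832.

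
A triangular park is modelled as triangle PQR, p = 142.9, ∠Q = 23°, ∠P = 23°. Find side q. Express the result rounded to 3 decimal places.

142.900

The third angle is ∠R = 180° − ∠P − ∠Q = 134.00°.
Law of sines: q = p·sin Q/sin P ≈ 142.9.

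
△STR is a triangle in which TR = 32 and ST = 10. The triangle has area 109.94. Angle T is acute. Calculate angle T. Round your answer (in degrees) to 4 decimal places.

∠T ≈ 43.4030°

From area = ½·ST·TR·sin T, we get sin T = 2·area/(ST·TR) ≈ 0.68712.
Taking the acute solution, ∠T ≈ 43.40°.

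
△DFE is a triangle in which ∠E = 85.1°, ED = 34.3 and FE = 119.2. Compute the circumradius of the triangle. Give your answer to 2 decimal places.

By the law of cosines, DF² = FE² + ED² − 2·FE·ED·cos E = 14687, so DF ≈ 121.19.
Area = ½·FE·ED·sin E ≈ 2036.8.
Circumradius = DF/(2 sin E) ≈ 60.817.

R ≈ 60.82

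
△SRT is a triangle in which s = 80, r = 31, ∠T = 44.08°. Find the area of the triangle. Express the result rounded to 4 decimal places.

Area = ½·s·r·sin T ≈ 862.62.

862.6210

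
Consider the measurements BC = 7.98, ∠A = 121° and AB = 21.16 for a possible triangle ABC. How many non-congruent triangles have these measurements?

AB·sin A = 21.16·sin(121°) ≈ 18.14.
Since ∠A is not acute, a triangle exists only if BC > AB; here BC ≤ AB, so there is no triangle.

0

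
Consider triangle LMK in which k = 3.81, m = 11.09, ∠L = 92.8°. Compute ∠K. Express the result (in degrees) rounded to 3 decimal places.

By the law of cosines, l² = m² + k² − 2·m·k·cos L = 141.63, so l ≈ 11.901.
Law of cosines again: cos K = (l² + m² − k²)/(2·l·m) ≈ 0.94750, so ∠K ≈ 18.65°.

∠K ≈ 18.648°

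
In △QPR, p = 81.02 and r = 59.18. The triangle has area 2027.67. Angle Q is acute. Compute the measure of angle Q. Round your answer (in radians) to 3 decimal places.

∠Q ≈ 1.008 rad

From area = ½·p·r·sin Q, we get sin Q = 2·area/(p·r) ≈ 0.84579.
Taking the acute solution, ∠Q ≈ 1.008 rad.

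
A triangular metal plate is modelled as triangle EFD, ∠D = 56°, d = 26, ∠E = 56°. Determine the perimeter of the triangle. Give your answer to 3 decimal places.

The third angle is ∠F = 180° − ∠D − ∠E = 68.00°.
Law of sines: e = d·sin E/sin D ≈ 26.
Law of sines: f = d·sin F/sin D ≈ 29.078.
Semiperimeter s = (26+29.078+26)/2 = 40.539.
Perimeter = 26 + 29.078 + 26 = 81.078.

perimeter ≈ 81.078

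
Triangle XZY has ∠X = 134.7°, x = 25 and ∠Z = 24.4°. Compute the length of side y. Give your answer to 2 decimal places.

The third angle is ∠Y = 180° − ∠X − ∠Z = 20.90°.
Law of sines: y = x·sin Y/sin X ≈ 12.547.

12.55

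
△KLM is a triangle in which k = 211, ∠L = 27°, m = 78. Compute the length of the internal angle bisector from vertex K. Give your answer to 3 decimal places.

By the law of cosines, l² = m² + k² − 2·m·k·cos L = 21277, so l ≈ 145.87.
Law of cosines again: cos K = (l² + m² − k²)/(2·l·m) ≈ -0.75414, so ∠K ≈ 138.95°.
The bisector from K has length 2·l·m·cos(∠K/2)/(l+m) ≈ 35.639.

35.639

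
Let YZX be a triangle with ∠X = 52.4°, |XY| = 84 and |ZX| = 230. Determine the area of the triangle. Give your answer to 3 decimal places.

Area = ½·|ZX|·|XY|·sin X ≈ 7653.5.

area ≈ 7653.518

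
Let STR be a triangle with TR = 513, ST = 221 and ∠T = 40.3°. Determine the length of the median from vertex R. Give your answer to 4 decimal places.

434.6415

By the law of cosines, RS² = ST² + TR² − 2·ST·TR·cos T = 1.3908e+05, so RS ≈ 372.93.
Median from R: ½√(2·TR² + 2·RS² − ST²) ≈ 434.64.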